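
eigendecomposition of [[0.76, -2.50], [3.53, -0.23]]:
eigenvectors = [[0.11+0.63j, (0.11-0.63j)], [(0.77+0j), 0.77-0.00j]]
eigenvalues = [(0.27+2.93j), (0.27-2.93j)]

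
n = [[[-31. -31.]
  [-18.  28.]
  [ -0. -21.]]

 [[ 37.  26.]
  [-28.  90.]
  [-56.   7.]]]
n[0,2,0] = -0.0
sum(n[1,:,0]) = -47.0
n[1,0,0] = 37.0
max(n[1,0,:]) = 37.0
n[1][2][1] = 7.0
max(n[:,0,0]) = 37.0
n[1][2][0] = -56.0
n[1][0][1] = 26.0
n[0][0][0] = -31.0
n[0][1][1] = 28.0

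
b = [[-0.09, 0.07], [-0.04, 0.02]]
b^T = [[-0.09, -0.04], [0.07, 0.02]]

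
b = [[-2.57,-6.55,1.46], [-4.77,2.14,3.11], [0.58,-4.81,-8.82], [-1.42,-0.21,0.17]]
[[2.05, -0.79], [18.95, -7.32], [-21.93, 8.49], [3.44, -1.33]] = b @[[-2.36, 0.91],[1.01, -0.39],[1.78, -0.69]]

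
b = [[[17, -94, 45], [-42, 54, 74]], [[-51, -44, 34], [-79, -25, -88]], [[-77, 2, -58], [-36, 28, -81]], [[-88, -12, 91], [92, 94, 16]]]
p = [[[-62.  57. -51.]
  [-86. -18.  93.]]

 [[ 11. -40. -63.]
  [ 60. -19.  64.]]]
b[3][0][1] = -12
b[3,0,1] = -12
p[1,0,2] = -63.0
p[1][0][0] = 11.0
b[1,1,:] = [-79, -25, -88]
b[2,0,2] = -58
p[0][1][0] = -86.0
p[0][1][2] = 93.0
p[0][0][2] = -51.0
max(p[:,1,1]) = -18.0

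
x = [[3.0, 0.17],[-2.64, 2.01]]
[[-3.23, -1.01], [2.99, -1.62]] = x@[[-1.08, -0.27], [0.07, -1.16]]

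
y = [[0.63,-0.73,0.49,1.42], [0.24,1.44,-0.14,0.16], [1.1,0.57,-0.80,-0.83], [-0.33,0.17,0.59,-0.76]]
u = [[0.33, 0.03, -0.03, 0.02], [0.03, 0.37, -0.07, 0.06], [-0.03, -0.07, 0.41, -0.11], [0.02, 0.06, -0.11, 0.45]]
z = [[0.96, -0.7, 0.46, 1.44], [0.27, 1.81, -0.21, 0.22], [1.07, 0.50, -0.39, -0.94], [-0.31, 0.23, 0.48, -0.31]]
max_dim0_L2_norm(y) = 1.82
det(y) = 2.62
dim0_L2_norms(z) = [1.5, 2.02, 0.8, 1.76]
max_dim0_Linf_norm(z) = 1.81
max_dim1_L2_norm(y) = 1.79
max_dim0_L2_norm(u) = 0.47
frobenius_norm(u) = 0.81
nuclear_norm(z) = 5.82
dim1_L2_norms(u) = [0.33, 0.38, 0.43, 0.47]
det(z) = 2.74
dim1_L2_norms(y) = [1.79, 1.48, 1.69, 1.03]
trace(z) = 2.07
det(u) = 0.02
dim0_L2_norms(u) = [0.33, 0.38, 0.43, 0.47]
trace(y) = 0.51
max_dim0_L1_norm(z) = 3.24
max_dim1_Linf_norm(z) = 1.81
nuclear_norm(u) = 1.56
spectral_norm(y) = 2.24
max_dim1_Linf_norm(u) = 0.45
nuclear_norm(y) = 5.63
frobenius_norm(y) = 3.05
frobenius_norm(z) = 3.17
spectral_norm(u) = 0.59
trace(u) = 1.56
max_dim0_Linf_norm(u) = 0.45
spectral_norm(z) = 2.26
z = u + y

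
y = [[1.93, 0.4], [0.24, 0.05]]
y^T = [[1.93, 0.24], [0.40, 0.05]]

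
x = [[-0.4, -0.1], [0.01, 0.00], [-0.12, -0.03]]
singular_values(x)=[0.43, 0.0]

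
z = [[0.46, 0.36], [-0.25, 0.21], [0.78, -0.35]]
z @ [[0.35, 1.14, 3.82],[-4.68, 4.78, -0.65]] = [[-1.52,2.25,1.52], [-1.07,0.72,-1.09], [1.91,-0.78,3.21]]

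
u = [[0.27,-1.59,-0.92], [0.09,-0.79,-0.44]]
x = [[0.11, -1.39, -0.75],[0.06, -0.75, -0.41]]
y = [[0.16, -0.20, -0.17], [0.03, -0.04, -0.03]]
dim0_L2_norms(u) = [0.28, 1.78, 1.02]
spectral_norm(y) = 0.31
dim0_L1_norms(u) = [0.36, 2.38, 1.36]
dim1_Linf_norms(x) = [1.39, 0.75]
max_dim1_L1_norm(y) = 0.53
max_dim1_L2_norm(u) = 1.86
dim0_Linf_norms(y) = [0.16, 0.2, 0.17]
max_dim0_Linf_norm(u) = 1.59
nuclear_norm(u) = 2.11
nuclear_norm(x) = 1.80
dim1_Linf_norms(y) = [0.2, 0.04]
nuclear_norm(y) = 0.32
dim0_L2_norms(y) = [0.16, 0.2, 0.17]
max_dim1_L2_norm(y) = 0.31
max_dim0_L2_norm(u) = 1.78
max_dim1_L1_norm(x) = 2.25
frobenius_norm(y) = 0.31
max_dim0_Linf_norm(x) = 1.39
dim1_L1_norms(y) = [0.53, 0.1]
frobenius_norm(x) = 1.80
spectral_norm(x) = 1.80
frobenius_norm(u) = 2.07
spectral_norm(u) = 2.07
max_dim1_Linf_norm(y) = 0.2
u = x + y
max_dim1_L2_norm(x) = 1.58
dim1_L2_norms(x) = [1.58, 0.86]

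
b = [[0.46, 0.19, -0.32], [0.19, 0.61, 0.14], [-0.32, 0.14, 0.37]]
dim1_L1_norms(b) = [0.97, 0.94, 0.83]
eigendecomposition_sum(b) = [[0.00,-0.00,0.00], [-0.0,0.0,-0.0], [0.00,-0.0,0.00]] + [[0.43,  0.3,  -0.24], [0.30,  0.21,  -0.17], [-0.24,  -0.17,  0.13]] + [[0.03, -0.11, -0.08], [-0.11, 0.4, 0.31], [-0.08, 0.31, 0.24]]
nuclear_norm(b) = 1.44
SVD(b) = [[-0.75, 0.21, 0.63], [-0.52, -0.77, -0.36], [0.41, -0.60, 0.69]] @ diag([0.7704506070174902, 0.6657261032904686, 0.0038232896920412426]) @ [[-0.75, -0.52, 0.41], [0.21, -0.77, -0.60], [0.63, -0.36, 0.69]]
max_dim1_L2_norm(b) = 0.65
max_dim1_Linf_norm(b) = 0.61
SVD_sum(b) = [[0.43, 0.3, -0.24], [0.30, 0.21, -0.17], [-0.24, -0.17, 0.13]] + [[0.03, -0.11, -0.08], [-0.11, 0.40, 0.31], [-0.08, 0.31, 0.24]] + [[0.00, -0.0, 0.00], [-0.00, 0.0, -0.0], [0.00, -0.00, 0.0]]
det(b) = 0.00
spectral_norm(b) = 0.77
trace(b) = 1.44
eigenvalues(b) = [0.0, 0.77, 0.67]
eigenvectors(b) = [[-0.63, 0.75, -0.21], [0.36, 0.52, 0.77], [-0.69, -0.41, 0.60]]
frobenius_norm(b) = 1.02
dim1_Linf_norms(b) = [0.46, 0.61, 0.37]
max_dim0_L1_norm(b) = 0.97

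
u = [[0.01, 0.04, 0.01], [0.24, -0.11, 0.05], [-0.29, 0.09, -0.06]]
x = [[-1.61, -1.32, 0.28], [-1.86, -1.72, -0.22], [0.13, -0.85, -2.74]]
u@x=[[-0.09, -0.09, -0.03], [-0.18, -0.17, -0.05], [0.29, 0.28, 0.06]]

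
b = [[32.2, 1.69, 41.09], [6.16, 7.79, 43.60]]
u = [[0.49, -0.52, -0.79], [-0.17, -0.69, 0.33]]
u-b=[[-31.71, -2.21, -41.88], [-6.33, -8.48, -43.27]]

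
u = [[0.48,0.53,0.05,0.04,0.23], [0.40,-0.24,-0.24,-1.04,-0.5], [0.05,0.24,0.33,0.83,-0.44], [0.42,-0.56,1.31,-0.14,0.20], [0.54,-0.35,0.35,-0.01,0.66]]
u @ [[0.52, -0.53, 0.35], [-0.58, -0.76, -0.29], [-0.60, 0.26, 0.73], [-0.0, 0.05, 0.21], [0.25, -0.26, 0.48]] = [[-0.03, -0.7, 0.17],[0.37, -0.01, -0.42],[-0.42, 0.03, 0.15],[-0.19, 0.48, 1.33],[0.44, -0.1, 0.86]]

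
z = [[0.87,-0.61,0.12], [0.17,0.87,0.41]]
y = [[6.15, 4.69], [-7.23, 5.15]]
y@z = [[6.15, 0.33, 2.66], [-5.41, 8.89, 1.24]]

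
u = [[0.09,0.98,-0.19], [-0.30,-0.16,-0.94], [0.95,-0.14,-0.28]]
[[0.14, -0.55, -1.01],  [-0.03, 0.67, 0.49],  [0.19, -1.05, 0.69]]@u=[[-0.78, 0.37, 0.77], [0.26, -0.21, -0.76], [0.99, 0.26, 0.76]]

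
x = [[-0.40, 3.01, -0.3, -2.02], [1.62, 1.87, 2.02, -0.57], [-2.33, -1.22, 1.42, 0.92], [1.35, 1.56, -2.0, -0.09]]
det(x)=-30.232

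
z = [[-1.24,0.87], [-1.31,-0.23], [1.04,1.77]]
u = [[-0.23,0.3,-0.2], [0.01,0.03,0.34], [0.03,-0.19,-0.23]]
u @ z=[[-0.32, -0.62], [0.3, 0.6], [-0.03, -0.34]]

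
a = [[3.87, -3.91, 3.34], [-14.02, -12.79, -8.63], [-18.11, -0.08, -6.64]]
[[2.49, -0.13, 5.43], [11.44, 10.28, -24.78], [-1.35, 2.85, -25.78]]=a @[[0.28, 0.09, 1.25], [-0.83, -0.45, 0.25], [-0.55, -0.67, 0.47]]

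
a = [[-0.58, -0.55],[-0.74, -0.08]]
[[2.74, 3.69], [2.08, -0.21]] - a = [[3.32, 4.24], [2.82, -0.13]]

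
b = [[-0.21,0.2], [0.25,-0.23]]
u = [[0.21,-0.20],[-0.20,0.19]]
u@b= [[-0.09, 0.09], [0.09, -0.08]]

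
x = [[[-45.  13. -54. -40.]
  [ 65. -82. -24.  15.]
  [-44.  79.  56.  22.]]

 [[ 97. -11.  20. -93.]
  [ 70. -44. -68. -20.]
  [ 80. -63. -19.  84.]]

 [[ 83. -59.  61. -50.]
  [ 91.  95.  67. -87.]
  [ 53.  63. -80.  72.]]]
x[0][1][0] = 65.0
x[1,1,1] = -44.0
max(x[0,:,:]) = 79.0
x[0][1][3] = 15.0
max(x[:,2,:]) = 84.0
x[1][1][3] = -20.0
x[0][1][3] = 15.0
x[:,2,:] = [[-44.0, 79.0, 56.0, 22.0], [80.0, -63.0, -19.0, 84.0], [53.0, 63.0, -80.0, 72.0]]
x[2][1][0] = 91.0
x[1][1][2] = -68.0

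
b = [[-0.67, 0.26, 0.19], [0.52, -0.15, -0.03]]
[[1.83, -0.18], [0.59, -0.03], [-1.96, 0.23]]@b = [[-1.32, 0.50, 0.35], [-0.41, 0.16, 0.11], [1.43, -0.54, -0.38]]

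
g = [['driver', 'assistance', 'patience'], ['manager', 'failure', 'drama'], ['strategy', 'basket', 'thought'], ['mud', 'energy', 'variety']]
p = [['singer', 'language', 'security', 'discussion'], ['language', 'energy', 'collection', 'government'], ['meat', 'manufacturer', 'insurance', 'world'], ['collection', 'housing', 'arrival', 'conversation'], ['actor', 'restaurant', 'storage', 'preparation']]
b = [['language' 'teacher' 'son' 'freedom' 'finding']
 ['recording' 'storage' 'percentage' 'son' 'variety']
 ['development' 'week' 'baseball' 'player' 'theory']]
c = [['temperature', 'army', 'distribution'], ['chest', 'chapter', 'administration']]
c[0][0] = 'temperature'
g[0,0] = 'driver'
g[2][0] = 'strategy'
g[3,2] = 'variety'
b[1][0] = 'recording'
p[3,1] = 'housing'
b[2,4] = 'theory'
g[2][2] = 'thought'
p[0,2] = 'security'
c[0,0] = 'temperature'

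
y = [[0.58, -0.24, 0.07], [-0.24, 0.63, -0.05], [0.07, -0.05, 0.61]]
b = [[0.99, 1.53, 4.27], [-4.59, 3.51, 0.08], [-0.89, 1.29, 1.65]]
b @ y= [[0.51,  0.51,  2.6], [-3.5,  3.31,  -0.45], [-0.71,  0.94,  0.88]]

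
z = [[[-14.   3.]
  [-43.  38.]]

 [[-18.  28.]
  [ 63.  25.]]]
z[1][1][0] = 63.0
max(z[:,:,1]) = 38.0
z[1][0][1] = 28.0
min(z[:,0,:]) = -18.0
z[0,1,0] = -43.0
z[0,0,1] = 3.0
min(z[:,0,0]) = -18.0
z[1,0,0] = -18.0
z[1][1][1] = 25.0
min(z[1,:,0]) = -18.0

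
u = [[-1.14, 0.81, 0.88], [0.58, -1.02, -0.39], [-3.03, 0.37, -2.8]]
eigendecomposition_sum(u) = [[-0.51+1.05j, (0.51-0.24j), (0.45+0.59j)], [(0.41-0.53j), (-0.31+0.08j), (-0.18-0.38j)], [-1.58-1.69j, (0.08+1.11j), (-1.41+0.4j)]] + [[(-0.51-1.05j), (0.51+0.24j), (0.45-0.59j)], [0.41+0.53j, -0.31-0.08j, (-0.18+0.38j)], [(-1.58+1.69j), (0.08-1.11j), (-1.41-0.4j)]] + [[(-0.13-0j),(-0.21-0j),-0.01-0.00j], [(-0.24-0j),-0.39-0.00j,-0.02-0.00j], [0.13+0.00j,0.21+0.00j,(0.01+0j)]]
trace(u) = -4.96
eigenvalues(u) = [(-2.23+1.53j), (-2.23-1.53j), (-0.5+0j)]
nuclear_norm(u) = 6.58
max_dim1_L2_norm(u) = 4.14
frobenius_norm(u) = 4.63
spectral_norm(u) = 4.17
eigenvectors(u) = [[-0.16-0.41j,-0.16+0.41j,0.42+0.00j], [0.04+0.25j,(0.04-0.25j),(0.8+0j)], [0.86+0.00j,(0.86-0j),-0.43+0.00j]]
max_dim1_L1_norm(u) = 6.2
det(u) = -3.68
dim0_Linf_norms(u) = [3.03, 1.02, 2.8]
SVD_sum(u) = [[-0.31,0.05,-0.26], [0.24,-0.04,0.2], [-3.14,0.52,-2.64]] + [[-0.71, 0.96, 1.03], [0.51, -0.69, -0.74], [0.11, -0.15, -0.16]] + [[-0.12, -0.21, 0.11], [-0.17, -0.29, 0.15], [-0.00, -0.00, 0.00]]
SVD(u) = [[-0.10,0.81,-0.58], [0.08,-0.58,-0.81], [-0.99,-0.12,-0.01]] @ diag([4.167061745932329, 1.962136307222446, 0.44990834340660363]) @ [[0.76, -0.13, 0.64], [-0.45, 0.61, 0.65], [0.47, 0.78, -0.41]]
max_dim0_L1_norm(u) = 4.75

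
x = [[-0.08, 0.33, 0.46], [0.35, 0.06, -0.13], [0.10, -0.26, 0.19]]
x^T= [[-0.08, 0.35, 0.1], [0.33, 0.06, -0.26], [0.46, -0.13, 0.19]]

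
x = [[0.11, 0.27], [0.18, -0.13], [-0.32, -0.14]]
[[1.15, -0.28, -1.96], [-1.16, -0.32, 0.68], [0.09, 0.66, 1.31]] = x @ [[-2.60, -1.96, -1.12], [5.33, -0.24, -6.82]]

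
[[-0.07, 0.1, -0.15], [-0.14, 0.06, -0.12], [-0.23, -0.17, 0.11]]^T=[[-0.07, -0.14, -0.23], [0.10, 0.06, -0.17], [-0.15, -0.12, 0.11]]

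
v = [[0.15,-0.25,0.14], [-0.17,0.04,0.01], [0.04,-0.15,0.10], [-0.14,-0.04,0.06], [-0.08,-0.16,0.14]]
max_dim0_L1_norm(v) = 0.64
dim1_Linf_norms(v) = [0.25, 0.17, 0.15, 0.14, 0.16]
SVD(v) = [[-0.76, -0.22, 0.51], [0.19, 0.58, 0.36], [-0.44, 0.06, -0.18], [-0.05, 0.58, 0.42], [-0.43, 0.53, -0.63]] @ diag([0.41541616208456644, 0.2703568456005706, 0.006048827641660096]) @ [[-0.30, 0.81, -0.51], [-0.94, -0.14, 0.33], [-0.19, -0.57, -0.79]]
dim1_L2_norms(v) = [0.32, 0.17, 0.18, 0.16, 0.23]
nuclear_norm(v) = 0.69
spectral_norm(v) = 0.42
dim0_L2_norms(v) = [0.28, 0.34, 0.23]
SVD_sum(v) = [[0.09, -0.26, 0.16], [-0.02, 0.06, -0.04], [0.05, -0.15, 0.09], [0.01, -0.02, 0.01], [0.05, -0.14, 0.09]] + [[0.06,0.01,-0.02], [-0.15,-0.02,0.05], [-0.01,-0.00,0.01], [-0.15,-0.02,0.05], [-0.13,-0.02,0.05]] + [[-0.0, -0.0, -0.00], [-0.0, -0.00, -0.0], [0.0, 0.00, 0.0], [-0.0, -0.00, -0.0], [0.0, 0.00, 0.0]]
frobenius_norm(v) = 0.50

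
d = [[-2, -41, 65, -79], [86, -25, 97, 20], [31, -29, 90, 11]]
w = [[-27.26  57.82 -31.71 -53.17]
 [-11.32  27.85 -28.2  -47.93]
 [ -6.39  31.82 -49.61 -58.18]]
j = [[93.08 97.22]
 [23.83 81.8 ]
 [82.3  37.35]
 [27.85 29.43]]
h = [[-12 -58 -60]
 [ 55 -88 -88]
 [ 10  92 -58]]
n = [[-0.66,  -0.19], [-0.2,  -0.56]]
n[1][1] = -0.558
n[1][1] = -0.558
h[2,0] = 10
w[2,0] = -6.39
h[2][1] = 92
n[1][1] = -0.558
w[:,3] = [-53.17, -47.93, -58.18]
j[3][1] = 29.43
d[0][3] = -79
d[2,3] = 11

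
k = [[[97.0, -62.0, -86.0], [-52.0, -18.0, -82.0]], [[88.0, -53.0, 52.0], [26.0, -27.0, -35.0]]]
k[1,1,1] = -27.0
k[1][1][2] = -35.0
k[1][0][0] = 88.0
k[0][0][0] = 97.0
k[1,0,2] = 52.0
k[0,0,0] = 97.0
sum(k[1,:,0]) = 114.0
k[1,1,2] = -35.0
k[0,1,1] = -18.0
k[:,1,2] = [-82.0, -35.0]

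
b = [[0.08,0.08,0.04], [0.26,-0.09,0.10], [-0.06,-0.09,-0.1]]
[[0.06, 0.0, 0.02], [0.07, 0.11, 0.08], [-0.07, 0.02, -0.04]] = b @ [[0.36, 0.37, 0.13], [0.40, -0.28, -0.08], [0.10, -0.12, 0.35]]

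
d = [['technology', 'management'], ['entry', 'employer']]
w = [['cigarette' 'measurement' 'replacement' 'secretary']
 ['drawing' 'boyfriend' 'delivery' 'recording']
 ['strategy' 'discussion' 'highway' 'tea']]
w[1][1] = 'boyfriend'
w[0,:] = ['cigarette', 'measurement', 'replacement', 'secretary']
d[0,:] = ['technology', 'management']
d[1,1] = 'employer'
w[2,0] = 'strategy'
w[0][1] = 'measurement'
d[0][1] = 'management'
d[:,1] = ['management', 'employer']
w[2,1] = 'discussion'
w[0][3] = 'secretary'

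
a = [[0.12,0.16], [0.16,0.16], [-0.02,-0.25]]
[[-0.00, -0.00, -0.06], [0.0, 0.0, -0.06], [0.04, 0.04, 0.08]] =a @ [[0.19, 0.18, -0.10], [-0.17, -0.16, -0.3]]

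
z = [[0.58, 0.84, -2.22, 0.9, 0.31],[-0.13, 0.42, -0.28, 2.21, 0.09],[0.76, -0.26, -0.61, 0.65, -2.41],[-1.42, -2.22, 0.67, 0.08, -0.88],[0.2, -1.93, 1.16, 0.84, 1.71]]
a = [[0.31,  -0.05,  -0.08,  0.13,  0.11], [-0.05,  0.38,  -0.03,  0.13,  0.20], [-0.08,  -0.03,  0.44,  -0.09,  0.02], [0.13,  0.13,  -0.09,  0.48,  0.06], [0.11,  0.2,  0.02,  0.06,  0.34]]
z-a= [[0.27, 0.89, -2.14, 0.77, 0.20], [-0.08, 0.04, -0.25, 2.08, -0.11], [0.84, -0.23, -1.05, 0.74, -2.43], [-1.55, -2.35, 0.76, -0.4, -0.94], [0.09, -2.13, 1.14, 0.78, 1.37]]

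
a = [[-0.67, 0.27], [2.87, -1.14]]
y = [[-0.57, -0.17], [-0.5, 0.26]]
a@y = [[0.25, 0.18],[-1.07, -0.78]]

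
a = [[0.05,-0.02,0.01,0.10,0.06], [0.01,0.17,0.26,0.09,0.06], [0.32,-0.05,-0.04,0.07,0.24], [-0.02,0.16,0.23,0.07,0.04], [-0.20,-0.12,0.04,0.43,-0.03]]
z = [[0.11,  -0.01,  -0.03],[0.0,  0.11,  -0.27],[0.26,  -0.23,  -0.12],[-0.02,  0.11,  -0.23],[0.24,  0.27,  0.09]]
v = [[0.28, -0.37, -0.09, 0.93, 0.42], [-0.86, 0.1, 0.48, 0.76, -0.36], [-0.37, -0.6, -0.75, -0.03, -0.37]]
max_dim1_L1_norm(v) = 2.56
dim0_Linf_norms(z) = [0.26, 0.27, 0.27]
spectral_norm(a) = 0.52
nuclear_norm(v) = 3.51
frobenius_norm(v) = 2.04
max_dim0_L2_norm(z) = 0.39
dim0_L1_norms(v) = [1.51, 1.07, 1.32, 1.72, 1.15]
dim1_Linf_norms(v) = [0.93, 0.86, 0.75]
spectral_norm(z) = 0.39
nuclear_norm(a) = 1.37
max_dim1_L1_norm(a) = 0.82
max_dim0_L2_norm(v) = 1.2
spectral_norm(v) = 1.34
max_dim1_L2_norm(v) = 1.3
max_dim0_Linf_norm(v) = 0.93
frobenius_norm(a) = 0.79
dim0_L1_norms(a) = [0.6, 0.52, 0.58, 0.76, 0.43]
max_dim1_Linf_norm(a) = 0.43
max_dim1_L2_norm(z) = 0.37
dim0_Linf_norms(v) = [0.86, 0.6, 0.75, 0.93, 0.42]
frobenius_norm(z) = 0.66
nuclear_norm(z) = 1.14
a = z @ v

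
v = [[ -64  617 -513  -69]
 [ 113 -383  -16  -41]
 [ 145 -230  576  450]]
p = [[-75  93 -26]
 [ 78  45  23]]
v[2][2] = 576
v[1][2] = -16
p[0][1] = 93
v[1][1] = -383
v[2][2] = 576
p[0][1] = 93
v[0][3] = -69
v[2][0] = 145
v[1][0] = 113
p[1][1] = 45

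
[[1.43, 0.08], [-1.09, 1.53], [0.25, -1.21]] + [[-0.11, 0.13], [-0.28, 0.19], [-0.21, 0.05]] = [[1.32, 0.21],[-1.37, 1.72],[0.04, -1.16]]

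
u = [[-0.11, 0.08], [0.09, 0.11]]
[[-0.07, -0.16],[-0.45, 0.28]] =u@[[-1.51, 2.05],[-2.89, 0.86]]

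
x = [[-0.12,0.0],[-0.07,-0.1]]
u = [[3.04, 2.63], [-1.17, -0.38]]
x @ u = [[-0.36, -0.32], [-0.1, -0.15]]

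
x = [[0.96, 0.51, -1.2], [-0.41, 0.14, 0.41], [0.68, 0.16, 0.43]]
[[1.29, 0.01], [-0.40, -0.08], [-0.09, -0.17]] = x @[[0.30, -0.07], [0.2, -0.27], [-0.75, -0.18]]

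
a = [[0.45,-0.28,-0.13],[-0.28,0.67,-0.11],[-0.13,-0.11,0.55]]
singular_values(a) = [0.86, 0.63, 0.18]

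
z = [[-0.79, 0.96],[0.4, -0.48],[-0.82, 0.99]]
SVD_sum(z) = [[-0.79, 0.96], [0.40, -0.48], [-0.82, 0.99]] + [[0.0, 0.00],[0.0, 0.00],[-0.0, -0.0]]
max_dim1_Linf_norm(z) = 0.99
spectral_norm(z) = 1.89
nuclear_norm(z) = 1.90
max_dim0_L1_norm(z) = 2.43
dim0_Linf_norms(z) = [0.82, 0.99]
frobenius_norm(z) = 1.89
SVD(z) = [[-0.66, -0.68], [0.33, -0.65], [-0.68, 0.35]] @ diag([1.89435601895983, 0.003908123675515223]) @ [[0.64, -0.77], [-0.77, -0.64]]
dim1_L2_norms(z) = [1.24, 0.62, 1.29]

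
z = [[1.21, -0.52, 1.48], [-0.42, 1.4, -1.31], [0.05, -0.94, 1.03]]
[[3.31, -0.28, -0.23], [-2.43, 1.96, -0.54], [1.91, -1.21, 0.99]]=z@ [[0.22, -0.08, -1.77], [0.38, 1.88, 0.43], [2.19, 0.54, 1.44]]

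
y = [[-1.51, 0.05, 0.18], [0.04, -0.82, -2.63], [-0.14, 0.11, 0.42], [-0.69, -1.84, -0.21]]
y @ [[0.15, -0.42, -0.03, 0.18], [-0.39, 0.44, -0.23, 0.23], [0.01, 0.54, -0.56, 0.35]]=[[-0.24, 0.75, -0.07, -0.20], [0.30, -1.8, 1.66, -1.10], [-0.06, 0.33, -0.26, 0.15], [0.61, -0.63, 0.56, -0.62]]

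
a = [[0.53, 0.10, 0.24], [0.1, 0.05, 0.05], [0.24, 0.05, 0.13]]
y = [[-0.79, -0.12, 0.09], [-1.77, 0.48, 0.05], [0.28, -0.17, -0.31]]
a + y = [[-0.26,  -0.02,  0.33], [-1.67,  0.53,  0.10], [0.52,  -0.12,  -0.18]]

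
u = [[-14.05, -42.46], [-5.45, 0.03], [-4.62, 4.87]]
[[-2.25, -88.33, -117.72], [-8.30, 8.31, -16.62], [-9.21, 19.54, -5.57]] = u @ [[1.52, -1.51, 3.06], [-0.45, 2.58, 1.76]]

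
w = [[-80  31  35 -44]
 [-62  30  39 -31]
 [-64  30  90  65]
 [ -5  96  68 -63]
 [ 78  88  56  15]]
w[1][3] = -31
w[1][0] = -62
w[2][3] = 65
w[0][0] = -80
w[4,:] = [78, 88, 56, 15]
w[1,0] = -62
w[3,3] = -63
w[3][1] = 96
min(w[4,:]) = 15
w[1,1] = 30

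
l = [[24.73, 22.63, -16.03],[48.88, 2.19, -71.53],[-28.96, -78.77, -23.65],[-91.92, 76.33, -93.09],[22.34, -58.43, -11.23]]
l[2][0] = -28.96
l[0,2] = -16.03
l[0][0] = 24.73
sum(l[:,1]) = -36.05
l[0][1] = 22.63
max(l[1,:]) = 48.88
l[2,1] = -78.77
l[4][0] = 22.34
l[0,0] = 24.73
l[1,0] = 48.88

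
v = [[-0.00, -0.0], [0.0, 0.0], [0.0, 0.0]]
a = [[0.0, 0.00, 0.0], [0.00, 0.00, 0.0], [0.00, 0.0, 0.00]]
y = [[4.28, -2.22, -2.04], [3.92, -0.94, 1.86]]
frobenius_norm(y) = 6.86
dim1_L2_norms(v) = [0.0, 0.0, 0.0]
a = v @ y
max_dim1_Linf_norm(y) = 4.28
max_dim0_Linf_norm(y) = 4.28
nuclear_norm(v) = 0.00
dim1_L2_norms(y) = [5.24, 4.44]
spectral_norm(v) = 0.00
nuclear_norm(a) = 0.00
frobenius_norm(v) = 0.00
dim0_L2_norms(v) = [0.0, 0.0]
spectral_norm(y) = 6.25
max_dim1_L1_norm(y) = 8.54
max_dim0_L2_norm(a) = 0.0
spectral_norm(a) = 0.00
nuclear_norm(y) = 9.08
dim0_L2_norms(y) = [5.8, 2.41, 2.76]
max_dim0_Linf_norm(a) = 0.0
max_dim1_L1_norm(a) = 0.0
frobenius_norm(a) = 0.00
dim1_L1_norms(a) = [0.0, 0.0, 0.0]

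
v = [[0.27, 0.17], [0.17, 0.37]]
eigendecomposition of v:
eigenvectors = [[-0.80,  -0.60],[0.60,  -0.80]]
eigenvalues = [0.14, 0.5]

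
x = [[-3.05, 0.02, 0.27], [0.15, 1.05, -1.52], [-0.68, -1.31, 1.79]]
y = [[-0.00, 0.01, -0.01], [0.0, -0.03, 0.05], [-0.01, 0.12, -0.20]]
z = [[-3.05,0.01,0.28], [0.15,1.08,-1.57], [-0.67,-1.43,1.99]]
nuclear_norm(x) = 6.03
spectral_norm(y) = 0.24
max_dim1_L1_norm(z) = 4.09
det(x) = 0.50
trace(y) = -0.23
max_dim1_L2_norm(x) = 3.06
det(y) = -0.00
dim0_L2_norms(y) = [0.01, 0.12, 0.21]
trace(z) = 0.02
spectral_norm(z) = 3.51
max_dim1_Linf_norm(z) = 3.05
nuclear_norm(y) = 0.25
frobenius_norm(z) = 4.41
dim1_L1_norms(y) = [0.02, 0.08, 0.33]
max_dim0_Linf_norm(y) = 0.2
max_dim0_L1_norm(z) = 3.87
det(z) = 0.44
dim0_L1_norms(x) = [3.88, 2.38, 3.58]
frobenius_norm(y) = 0.24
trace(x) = -0.21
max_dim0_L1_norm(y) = 0.26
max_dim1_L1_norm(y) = 0.33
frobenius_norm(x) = 4.27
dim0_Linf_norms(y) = [0.01, 0.12, 0.2]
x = y + z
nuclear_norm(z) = 6.23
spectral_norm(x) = 3.41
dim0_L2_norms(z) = [3.13, 1.79, 2.55]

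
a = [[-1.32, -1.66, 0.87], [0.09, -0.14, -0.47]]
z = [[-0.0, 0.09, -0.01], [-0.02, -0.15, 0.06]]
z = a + [[1.32, 1.75, -0.88],[-0.11, -0.01, 0.53]]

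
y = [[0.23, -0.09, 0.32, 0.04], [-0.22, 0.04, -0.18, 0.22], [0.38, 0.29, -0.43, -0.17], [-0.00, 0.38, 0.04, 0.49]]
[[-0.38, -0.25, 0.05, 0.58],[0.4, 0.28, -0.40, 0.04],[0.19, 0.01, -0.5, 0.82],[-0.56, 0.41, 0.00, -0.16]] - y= [[-0.61, -0.16, -0.27, 0.54], [0.62, 0.24, -0.22, -0.18], [-0.19, -0.28, -0.07, 0.99], [-0.56, 0.03, -0.04, -0.65]]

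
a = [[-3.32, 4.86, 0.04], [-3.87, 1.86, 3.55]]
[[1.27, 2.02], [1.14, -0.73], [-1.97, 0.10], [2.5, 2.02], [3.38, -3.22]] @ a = [[-12.03, 9.93, 7.22], [-0.96, 4.18, -2.55], [6.15, -9.39, 0.28], [-16.12, 15.91, 7.27], [1.24, 10.44, -11.30]]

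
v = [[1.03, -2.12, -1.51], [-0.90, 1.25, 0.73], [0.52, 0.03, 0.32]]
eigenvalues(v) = [2.2, -0.0, 0.4]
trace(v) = 2.60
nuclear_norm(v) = 3.94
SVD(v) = [[-0.86, -0.23, 0.46], [0.52, -0.36, 0.78], [-0.01, 0.91, 0.42]] @ diag([3.2649791480368613, 0.674098278380152, 0.0016352276301313281]) @ [[-0.41, 0.75, 0.51], [0.83, 0.09, 0.55], [-0.37, -0.65, 0.66]]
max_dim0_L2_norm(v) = 2.46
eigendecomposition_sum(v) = [[0.98, -2.24, -1.65], [-0.73, 1.66, 1.23], [0.26, -0.59, -0.44]] + [[-0.0,-0.0,-0.00], [-0.00,-0.01,-0.00], [0.00,0.01,0.0]] + [[0.05, 0.12, 0.15], [-0.17, -0.40, -0.49], [0.26, 0.62, 0.75]]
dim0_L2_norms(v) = [1.46, 2.46, 1.71]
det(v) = -0.00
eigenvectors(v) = [[0.79, -0.37, 0.16], [-0.58, -0.65, -0.54], [0.21, 0.66, 0.83]]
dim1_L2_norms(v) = [2.8, 1.7, 0.61]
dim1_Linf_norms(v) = [2.12, 1.25, 0.52]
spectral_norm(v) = 3.26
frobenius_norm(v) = 3.33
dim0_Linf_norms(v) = [1.03, 2.12, 1.51]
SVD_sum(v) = [[1.16, -2.11, -1.43], [-0.7, 1.27, 0.86], [0.01, -0.02, -0.01]] + [[-0.13, -0.01, -0.08],  [-0.20, -0.02, -0.13],  [0.51, 0.05, 0.33]] + [[-0.00, -0.00, 0.0], [-0.00, -0.00, 0.00], [-0.00, -0.0, 0.00]]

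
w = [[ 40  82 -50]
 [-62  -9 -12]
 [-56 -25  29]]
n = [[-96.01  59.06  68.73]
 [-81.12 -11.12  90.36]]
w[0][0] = 40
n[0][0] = -96.01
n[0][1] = 59.06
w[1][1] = -9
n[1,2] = 90.36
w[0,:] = [40, 82, -50]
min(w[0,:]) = -50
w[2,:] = [-56, -25, 29]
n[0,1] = 59.06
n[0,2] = 68.73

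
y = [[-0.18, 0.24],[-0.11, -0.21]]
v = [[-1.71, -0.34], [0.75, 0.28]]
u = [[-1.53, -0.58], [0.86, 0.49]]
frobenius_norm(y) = 0.38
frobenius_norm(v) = 1.92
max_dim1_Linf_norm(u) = 1.53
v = y + u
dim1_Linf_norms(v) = [1.71, 0.75]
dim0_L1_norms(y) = [0.29, 0.45]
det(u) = -0.25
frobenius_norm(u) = 1.91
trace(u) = -1.04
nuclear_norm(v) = 2.03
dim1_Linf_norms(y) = [0.24, 0.21]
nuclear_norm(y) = 0.52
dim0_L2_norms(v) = [1.87, 0.44]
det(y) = 0.06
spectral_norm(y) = 0.33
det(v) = -0.22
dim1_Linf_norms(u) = [1.53, 0.86]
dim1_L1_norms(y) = [0.42, 0.32]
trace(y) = -0.39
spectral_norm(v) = 1.91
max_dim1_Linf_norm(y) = 0.24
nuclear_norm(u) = 2.04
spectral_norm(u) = 1.91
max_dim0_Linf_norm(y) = 0.24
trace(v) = -1.43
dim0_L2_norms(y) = [0.21, 0.32]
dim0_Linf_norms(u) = [1.53, 0.58]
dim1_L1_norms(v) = [2.05, 1.03]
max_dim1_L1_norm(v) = 2.05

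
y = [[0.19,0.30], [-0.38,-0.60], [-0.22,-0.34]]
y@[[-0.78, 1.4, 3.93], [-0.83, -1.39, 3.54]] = [[-0.4, -0.15, 1.81], [0.79, 0.3, -3.62], [0.45, 0.16, -2.07]]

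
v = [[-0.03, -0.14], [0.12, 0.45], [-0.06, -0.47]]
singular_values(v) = [0.68, 0.04]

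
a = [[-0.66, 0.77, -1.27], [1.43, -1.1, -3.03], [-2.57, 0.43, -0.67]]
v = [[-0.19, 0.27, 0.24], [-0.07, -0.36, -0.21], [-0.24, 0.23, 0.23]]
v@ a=[[-0.11,-0.34,-0.74], [0.07,0.25,1.32], [-0.1,-0.34,-0.55]]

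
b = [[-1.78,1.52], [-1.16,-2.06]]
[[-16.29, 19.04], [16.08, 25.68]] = b @ [[1.68, -14.41], [-8.75, -4.35]]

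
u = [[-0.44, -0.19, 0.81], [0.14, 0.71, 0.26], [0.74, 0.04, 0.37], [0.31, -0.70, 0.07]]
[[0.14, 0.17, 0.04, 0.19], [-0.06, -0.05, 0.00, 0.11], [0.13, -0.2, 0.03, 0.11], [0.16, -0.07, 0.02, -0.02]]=u @ [[0.09, -0.29, 0.02, 0.02], [-0.17, -0.03, -0.02, 0.06], [0.18, 0.05, 0.05, 0.26]]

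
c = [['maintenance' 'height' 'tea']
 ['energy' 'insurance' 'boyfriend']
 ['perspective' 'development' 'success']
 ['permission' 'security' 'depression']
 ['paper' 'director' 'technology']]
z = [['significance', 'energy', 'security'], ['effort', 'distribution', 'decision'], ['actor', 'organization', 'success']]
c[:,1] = ['height', 'insurance', 'development', 'security', 'director']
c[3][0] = 'permission'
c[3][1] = 'security'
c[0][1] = 'height'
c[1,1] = 'insurance'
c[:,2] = ['tea', 'boyfriend', 'success', 'depression', 'technology']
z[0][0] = 'significance'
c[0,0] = 'maintenance'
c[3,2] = 'depression'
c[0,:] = ['maintenance', 'height', 'tea']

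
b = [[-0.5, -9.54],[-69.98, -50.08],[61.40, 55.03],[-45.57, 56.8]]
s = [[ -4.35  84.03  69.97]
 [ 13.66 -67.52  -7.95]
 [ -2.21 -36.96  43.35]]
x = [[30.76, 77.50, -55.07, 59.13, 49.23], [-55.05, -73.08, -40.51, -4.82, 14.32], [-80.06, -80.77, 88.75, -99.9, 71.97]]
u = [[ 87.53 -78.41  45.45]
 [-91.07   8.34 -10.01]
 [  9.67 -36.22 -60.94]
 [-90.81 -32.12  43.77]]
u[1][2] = -10.01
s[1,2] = -7.95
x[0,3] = 59.13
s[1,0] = 13.66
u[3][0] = -90.81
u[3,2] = 43.77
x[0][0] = 30.76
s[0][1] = 84.03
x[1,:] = [-55.05, -73.08, -40.51, -4.82, 14.32]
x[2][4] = 71.97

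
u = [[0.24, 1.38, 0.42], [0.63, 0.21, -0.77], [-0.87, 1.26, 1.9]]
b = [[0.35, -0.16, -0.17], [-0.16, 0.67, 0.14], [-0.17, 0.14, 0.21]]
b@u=[[0.13, 0.24, -0.05], [0.26, 0.10, -0.32], [-0.14, 0.06, 0.22]]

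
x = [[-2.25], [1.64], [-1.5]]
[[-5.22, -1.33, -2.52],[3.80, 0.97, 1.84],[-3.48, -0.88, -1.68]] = x @ [[2.32, 0.59, 1.12]]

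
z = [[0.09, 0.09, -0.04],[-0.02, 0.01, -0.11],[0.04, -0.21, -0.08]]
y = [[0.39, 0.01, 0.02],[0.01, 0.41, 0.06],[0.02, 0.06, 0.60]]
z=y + [[-0.3, 0.08, -0.06],[-0.03, -0.40, -0.17],[0.02, -0.27, -0.68]]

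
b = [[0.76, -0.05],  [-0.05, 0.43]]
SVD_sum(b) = [[0.75, -0.11], [-0.11, 0.02]] + [[0.01, 0.06], [0.06, 0.41]]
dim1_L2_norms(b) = [0.76, 0.43]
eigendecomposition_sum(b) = [[0.75, -0.11], [-0.11, 0.02]] + [[0.01, 0.06], [0.06, 0.41]]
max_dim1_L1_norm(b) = 0.81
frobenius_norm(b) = 0.88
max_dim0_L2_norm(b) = 0.76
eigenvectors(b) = [[0.99, 0.15], [-0.15, 0.99]]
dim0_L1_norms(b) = [0.81, 0.48]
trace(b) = 1.19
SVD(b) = [[-0.99, 0.15], [0.15, 0.99]] @ diag([0.7674093964956666, 0.42259060350433325]) @ [[-0.99, 0.15],[0.15, 0.99]]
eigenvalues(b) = [0.77, 0.42]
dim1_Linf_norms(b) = [0.76, 0.43]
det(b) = 0.32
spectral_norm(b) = 0.77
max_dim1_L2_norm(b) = 0.76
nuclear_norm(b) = 1.19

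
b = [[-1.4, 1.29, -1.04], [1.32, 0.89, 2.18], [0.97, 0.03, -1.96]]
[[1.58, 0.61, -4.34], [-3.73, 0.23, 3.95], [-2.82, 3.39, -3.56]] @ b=[[-5.62, 2.45, 8.19], [9.36, -4.49, -3.36], [4.97, -0.73, 17.30]]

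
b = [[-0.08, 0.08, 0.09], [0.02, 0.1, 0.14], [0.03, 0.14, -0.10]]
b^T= [[-0.08,0.02,0.03], [0.08,0.10,0.14], [0.09,0.14,-0.1]]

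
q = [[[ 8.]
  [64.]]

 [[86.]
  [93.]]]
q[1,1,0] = 93.0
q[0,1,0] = 64.0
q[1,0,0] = 86.0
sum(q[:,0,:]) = 94.0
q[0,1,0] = 64.0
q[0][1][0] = 64.0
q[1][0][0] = 86.0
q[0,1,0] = 64.0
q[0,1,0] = 64.0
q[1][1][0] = 93.0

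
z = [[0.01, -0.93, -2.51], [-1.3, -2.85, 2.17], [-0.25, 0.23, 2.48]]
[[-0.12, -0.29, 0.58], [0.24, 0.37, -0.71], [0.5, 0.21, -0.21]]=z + [[-0.13, 0.64, 3.09],[1.54, 3.22, -2.88],[0.75, -0.02, -2.69]]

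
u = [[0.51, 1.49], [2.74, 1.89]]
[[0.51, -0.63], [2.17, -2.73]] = u@ [[0.73, -0.92], [0.09, -0.11]]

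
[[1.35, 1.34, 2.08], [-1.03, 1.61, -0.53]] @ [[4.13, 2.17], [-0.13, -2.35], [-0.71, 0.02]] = [[3.92, -0.18], [-4.09, -6.03]]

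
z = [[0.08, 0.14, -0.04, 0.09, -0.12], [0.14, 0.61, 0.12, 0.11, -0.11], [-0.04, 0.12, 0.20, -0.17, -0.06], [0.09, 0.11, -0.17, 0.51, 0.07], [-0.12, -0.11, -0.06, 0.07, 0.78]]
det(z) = 0.00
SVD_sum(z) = [[0.03, 0.08, 0.03, -0.01, -0.15], [0.08, 0.21, 0.07, -0.02, -0.36], [0.03, 0.07, 0.02, -0.01, -0.12], [-0.01, -0.02, -0.01, 0.00, 0.03], [-0.15, -0.36, -0.12, 0.03, 0.62]] + [[0.02, 0.07, -0.02, 0.09, 0.04], [0.07, 0.24, -0.06, 0.29, 0.13], [-0.02, -0.06, 0.02, -0.08, -0.03], [0.09, 0.29, -0.08, 0.34, 0.16], [0.04, 0.13, -0.03, 0.16, 0.07]] + [[0.0, -0.03, -0.02, 0.02, -0.02],  [-0.03, 0.16, 0.13, -0.15, 0.12],  [-0.02, 0.13, 0.11, -0.12, 0.10],  [0.02, -0.15, -0.12, 0.14, -0.11],  [-0.02, 0.12, 0.1, -0.11, 0.09]] + [[0.01, 0.01, -0.03, -0.02, 0.0], [0.01, 0.0, -0.01, -0.01, 0.0], [-0.03, -0.01, 0.06, 0.03, -0.01], [-0.02, -0.01, 0.03, 0.02, -0.0], [0.00, 0.0, -0.01, -0.0, 0.0]] + [[0.00, -0.0, 0.0, 0.0, 0.00], [-0.0, 0.00, -0.0, -0.0, -0.00], [0.00, -0.00, 0.00, 0.0, 0.00], [0.00, -0.0, 0.0, 0.00, 0.00], [0.00, -0.0, 0.0, 0.0, 0.00]]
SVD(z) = [[-0.20, 0.18, 0.09, 0.39, -0.87],[-0.49, 0.58, -0.57, 0.19, 0.26],[-0.16, -0.15, -0.46, -0.77, -0.39],[0.04, 0.7, 0.54, -0.46, -0.01],[0.84, 0.32, -0.42, 0.08, -0.13]] @ diag([0.8863690180272334, 0.6940664308603767, 0.49999816560954197, 0.09487673586027001, 0.004689649642578367]) @ [[-0.2, -0.49, -0.16, 0.04, 0.84], [0.18, 0.58, -0.15, 0.7, 0.32], [0.09, -0.57, -0.46, 0.54, -0.42], [0.39, 0.19, -0.77, -0.46, 0.08], [-0.87, 0.26, -0.39, -0.01, -0.13]]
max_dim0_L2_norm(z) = 0.8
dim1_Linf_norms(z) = [0.14, 0.61, 0.2, 0.51, 0.78]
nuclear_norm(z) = 2.18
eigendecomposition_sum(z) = [[0.00, -0.00, 0.0, 0.0, 0.0], [-0.00, 0.0, -0.0, -0.0, -0.00], [0.0, -0.0, 0.00, 0.00, 0.00], [0.00, -0.0, 0.0, 0.00, 0.00], [0.0, -0.00, 0.00, 0.0, 0.0]] + [[0.01, 0.01, -0.03, -0.02, 0.0], [0.01, 0.00, -0.01, -0.01, 0.0], [-0.03, -0.01, 0.06, 0.03, -0.01], [-0.02, -0.01, 0.03, 0.02, -0.0], [0.00, 0.00, -0.01, -0.0, 0.0]] + [[0.03, 0.08, 0.03, -0.01, -0.15], [0.08, 0.21, 0.07, -0.02, -0.36], [0.03, 0.07, 0.02, -0.01, -0.12], [-0.01, -0.02, -0.01, 0.0, 0.03], [-0.15, -0.36, -0.12, 0.03, 0.62]] + [[0.02, 0.07, -0.02, 0.09, 0.04], [0.07, 0.24, -0.06, 0.29, 0.13], [-0.02, -0.06, 0.02, -0.08, -0.03], [0.09, 0.29, -0.08, 0.34, 0.16], [0.04, 0.13, -0.03, 0.16, 0.07]] + [[0.0,-0.03,-0.02,0.02,-0.02],[-0.03,0.16,0.13,-0.15,0.12],[-0.02,0.13,0.11,-0.12,0.1],[0.02,-0.15,-0.12,0.14,-0.11],[-0.02,0.12,0.10,-0.11,0.09]]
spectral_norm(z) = 0.89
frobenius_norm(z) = 1.24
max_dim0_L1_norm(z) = 1.14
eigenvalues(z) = [0.0, 0.09, 0.89, 0.69, 0.5]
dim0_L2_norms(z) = [0.22, 0.66, 0.3, 0.56, 0.8]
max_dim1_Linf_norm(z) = 0.78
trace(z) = 2.18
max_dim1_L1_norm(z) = 1.14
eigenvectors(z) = [[-0.87, 0.39, 0.20, 0.18, -0.09], [0.26, 0.19, 0.49, 0.58, 0.57], [-0.39, -0.77, 0.16, -0.15, 0.46], [-0.01, -0.46, -0.04, 0.7, -0.54], [-0.13, 0.08, -0.84, 0.32, 0.42]]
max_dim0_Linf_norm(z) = 0.78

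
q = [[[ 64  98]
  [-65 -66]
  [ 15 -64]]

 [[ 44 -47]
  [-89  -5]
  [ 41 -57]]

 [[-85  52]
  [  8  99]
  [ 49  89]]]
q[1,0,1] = -47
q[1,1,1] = -5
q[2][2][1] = 89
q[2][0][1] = 52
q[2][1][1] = 99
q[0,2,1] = -64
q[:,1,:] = [[-65, -66], [-89, -5], [8, 99]]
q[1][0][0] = 44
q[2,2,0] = 49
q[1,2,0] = 41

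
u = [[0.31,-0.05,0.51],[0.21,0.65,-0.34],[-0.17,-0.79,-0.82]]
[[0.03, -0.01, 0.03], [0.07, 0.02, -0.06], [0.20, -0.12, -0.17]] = u @ [[0.42, -0.13, -0.2], [-0.13, 0.11, 0.07], [-0.2, 0.07, 0.18]]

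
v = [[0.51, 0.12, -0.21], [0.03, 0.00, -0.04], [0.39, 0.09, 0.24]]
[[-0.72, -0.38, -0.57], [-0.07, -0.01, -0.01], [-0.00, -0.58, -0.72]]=v @ [[-0.65,-1.36,-1.41], [-0.86,1.36,0.01], [1.37,-0.72,-0.72]]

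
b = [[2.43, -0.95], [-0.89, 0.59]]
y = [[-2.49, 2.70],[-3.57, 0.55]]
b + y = [[-0.06, 1.75],  [-4.46, 1.14]]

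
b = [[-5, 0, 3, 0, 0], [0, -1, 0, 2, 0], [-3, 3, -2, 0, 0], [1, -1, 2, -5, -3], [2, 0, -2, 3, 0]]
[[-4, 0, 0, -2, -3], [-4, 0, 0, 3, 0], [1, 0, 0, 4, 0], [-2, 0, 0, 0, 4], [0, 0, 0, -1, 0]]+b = [[-9, 0, 3, -2, -3], [-4, -1, 0, 5, 0], [-2, 3, -2, 4, 0], [-1, -1, 2, -5, 1], [2, 0, -2, 2, 0]]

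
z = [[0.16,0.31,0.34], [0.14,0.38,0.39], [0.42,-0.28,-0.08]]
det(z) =-0.001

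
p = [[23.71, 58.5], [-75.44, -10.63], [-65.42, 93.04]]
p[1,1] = -10.63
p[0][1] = 58.5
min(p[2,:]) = -65.42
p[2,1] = 93.04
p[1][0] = -75.44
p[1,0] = -75.44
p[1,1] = -10.63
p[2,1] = 93.04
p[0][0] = 23.71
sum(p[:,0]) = -117.15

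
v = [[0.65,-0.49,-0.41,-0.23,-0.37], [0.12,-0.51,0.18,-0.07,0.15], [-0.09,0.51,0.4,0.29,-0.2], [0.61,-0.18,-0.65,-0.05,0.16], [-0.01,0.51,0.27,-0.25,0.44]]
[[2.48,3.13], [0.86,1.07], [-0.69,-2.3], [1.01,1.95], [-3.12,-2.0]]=v @ [[0.80, 0.67],[-2.72, -2.7],[-0.76, -1.77],[2.18, -1.20],[-2.22, -0.99]]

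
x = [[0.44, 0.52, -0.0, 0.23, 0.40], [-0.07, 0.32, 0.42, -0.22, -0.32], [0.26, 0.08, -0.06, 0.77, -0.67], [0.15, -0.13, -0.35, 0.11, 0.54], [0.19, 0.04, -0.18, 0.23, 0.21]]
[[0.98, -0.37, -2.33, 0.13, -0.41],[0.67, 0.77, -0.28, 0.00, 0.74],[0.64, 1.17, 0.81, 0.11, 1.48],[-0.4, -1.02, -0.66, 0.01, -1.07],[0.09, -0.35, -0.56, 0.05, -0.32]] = x@[[0.88, 0.52, -2.33, -0.29, -0.32], [1.72, 0.31, -1.50, 0.50, 1.06], [-0.17, 0.21, -0.88, -0.41, -0.66], [-0.21, -0.22, 0.52, 0.11, 0.06], [-0.63, -1.78, -1.62, -0.06, -2.08]]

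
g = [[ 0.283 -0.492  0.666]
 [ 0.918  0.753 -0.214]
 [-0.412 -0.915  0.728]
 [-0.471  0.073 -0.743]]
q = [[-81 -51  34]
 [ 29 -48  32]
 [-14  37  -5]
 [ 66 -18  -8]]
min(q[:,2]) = -8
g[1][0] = 0.918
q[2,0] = -14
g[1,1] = 0.753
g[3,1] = 0.073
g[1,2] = -0.214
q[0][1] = -51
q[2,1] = 37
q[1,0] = 29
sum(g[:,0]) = 0.31800000000000017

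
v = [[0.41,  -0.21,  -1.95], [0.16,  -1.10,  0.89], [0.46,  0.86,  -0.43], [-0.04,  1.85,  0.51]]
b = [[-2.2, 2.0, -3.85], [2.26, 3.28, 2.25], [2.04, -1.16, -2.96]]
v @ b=[[-5.35, 2.39, 3.72], [-1.02, -4.32, -5.73], [0.05, 4.24, 1.44], [5.31, 5.40, 2.81]]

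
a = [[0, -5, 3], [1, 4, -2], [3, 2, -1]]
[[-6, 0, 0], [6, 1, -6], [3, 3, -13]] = a @ [[0, 1, -4], [3, 0, -3], [3, 0, -5]]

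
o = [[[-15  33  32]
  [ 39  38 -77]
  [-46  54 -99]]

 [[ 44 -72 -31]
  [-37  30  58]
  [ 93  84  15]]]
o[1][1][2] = 58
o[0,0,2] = 32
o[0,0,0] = -15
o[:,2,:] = [[-46, 54, -99], [93, 84, 15]]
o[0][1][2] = -77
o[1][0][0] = 44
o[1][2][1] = 84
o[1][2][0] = 93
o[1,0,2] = -31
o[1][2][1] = 84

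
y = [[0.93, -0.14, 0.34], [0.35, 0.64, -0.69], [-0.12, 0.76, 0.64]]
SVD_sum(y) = [[0.05,  0.10,  -0.05], [0.37,  0.78,  -0.37], [0.13,  0.28,  -0.13]] + [[0.4, -0.31, -0.26], [0.15, -0.12, -0.10], [-0.55, 0.44, 0.37]] + [[0.49, 0.07, 0.65],[-0.17, -0.03, -0.22],[0.30, 0.05, 0.4]]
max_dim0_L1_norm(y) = 1.67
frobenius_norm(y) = 1.73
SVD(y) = [[-0.12, 0.57, 0.81],  [-0.94, 0.21, -0.28],  [-0.33, -0.8, 0.51]] @ diag([1.0046668590788552, 1.0005713387475161, 0.9997007043838823]) @ [[-0.39, -0.83, 0.39], [0.70, -0.55, -0.46], [0.6, 0.09, 0.80]]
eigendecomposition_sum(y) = [[(0.82+0j), (0.26-0j), (0.28+0j)],[0.26+0.00j, (0.08-0j), 0.09+0.00j],[0.28+0.00j, (0.09-0j), 0.09+0.00j]] + [[0.05+0.07j,(-0.2-0.01j),0.03-0.20j],[(0.04-0.2j),0.28+0.37j,(-0.39+0.24j)],[(-0.2-0.02j),(0.34-0.31j),0.27+0.36j]] + [[0.05-0.07j, -0.20+0.01j, 0.03+0.20j], [0.04+0.20j, (0.28-0.37j), -0.39-0.24j], [-0.20+0.02j, (0.34+0.31j), (0.27-0.36j)]]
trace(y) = 2.21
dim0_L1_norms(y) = [1.4, 1.54, 1.67]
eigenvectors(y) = [[(0.91+0j),0.19-0.22j,(0.19+0.22j)],[(0.29+0j),(-0.68+0j),(-0.68-0j)],[(0.31+0j),(0.06+0.67j),(0.06-0.67j)]]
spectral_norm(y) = 1.00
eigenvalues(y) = [(1+0j), (0.6+0.8j), (0.6-0.8j)]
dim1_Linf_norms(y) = [0.93, 0.69, 0.76]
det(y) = 1.00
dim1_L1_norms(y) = [1.41, 1.68, 1.52]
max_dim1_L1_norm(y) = 1.68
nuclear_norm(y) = 3.00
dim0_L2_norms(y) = [1.0, 1.0, 1.0]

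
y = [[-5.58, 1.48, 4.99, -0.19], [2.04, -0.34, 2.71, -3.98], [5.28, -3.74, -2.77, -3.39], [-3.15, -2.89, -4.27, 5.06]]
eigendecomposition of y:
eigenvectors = [[0.12+0.00j, (0.79+0j), -0.55+0.02j, (-0.55-0.02j)], [0.49+0.00j, 0.00+0.00j, 0.05+0.06j, 0.05-0.06j], [0.16+0.00j, (-0.62+0j), (-0.54-0.02j), -0.54+0.02j], [(-0.85+0j), (-0.01+0j), -0.64+0.00j, (-0.64-0j)]]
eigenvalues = [(7.98+0j), (-9.51+0j), (-1.05+0.18j), (-1.05-0.18j)]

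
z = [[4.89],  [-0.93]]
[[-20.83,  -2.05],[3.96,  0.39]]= z@ [[-4.26, -0.42]]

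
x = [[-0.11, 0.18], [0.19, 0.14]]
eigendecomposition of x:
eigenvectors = [[-0.88, -0.46], [0.48, -0.89]]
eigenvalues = [-0.21, 0.24]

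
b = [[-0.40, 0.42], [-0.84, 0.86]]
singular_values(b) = [1.33, 0.01]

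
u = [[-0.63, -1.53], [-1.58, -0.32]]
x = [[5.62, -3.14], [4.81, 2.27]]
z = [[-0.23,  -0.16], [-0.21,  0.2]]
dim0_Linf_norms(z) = [0.23, 0.2]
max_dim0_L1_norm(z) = 0.44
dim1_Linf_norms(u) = [1.53, 1.58]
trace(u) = -0.95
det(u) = -2.22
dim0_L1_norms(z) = [0.44, 0.36]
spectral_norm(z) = 0.31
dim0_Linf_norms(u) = [1.58, 1.53]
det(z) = -0.08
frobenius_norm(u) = 2.31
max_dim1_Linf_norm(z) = 0.23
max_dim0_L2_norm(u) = 1.7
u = x @ z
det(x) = 27.86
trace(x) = 7.89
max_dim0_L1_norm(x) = 10.43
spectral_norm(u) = 2.04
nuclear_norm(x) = 11.20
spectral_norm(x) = 7.47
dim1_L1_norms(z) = [0.39, 0.41]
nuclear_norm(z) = 0.57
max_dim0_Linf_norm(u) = 1.58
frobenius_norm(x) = 8.35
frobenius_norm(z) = 0.40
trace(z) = -0.03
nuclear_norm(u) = 3.13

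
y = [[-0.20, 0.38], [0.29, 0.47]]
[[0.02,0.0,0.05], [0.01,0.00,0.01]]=y@ [[-0.03,  0.0,  -0.09], [0.03,  -0.00,  0.08]]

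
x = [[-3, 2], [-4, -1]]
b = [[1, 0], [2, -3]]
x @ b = [[1, -6], [-6, 3]]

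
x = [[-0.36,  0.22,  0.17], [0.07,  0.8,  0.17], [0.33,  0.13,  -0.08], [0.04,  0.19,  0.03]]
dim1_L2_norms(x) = [0.45, 0.82, 0.36, 0.2]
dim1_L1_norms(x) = [0.75, 1.04, 0.54, 0.26]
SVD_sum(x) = [[0.0, 0.24, 0.06], [0.01, 0.80, 0.19], [0.0, 0.11, 0.03], [0.00, 0.19, 0.04]] + [[-0.36, -0.02, 0.12], [0.05, 0.00, -0.02], [0.33, 0.02, -0.1], [0.04, 0.0, -0.01]] + [[-0.00, 0.00, -0.00], [0.00, -0.00, 0.0], [-0.00, 0.00, -0.0], [-0.0, 0.00, -0.0]]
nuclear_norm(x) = 1.41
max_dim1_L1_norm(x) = 1.04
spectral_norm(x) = 0.88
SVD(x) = [[-0.28, 0.74, -0.48], [-0.93, -0.11, 0.36], [-0.13, -0.66, -0.52], [-0.22, -0.08, -0.61]] @ diag([0.8839208681900466, 0.5197801359274843, 0.003536816840280684]) @ [[-0.02,-0.97,-0.23], [-0.95,-0.05,0.30], [0.31,-0.22,0.93]]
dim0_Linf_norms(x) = [0.36, 0.8, 0.17]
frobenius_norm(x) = 1.03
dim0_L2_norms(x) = [0.49, 0.86, 0.26]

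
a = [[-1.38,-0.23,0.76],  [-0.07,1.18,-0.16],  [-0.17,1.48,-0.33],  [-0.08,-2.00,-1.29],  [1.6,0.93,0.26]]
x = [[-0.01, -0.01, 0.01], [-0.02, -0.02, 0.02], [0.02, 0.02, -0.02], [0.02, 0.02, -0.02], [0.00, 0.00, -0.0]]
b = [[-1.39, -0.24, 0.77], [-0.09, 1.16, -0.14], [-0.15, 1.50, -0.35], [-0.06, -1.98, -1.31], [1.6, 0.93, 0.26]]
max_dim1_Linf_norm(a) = 2.0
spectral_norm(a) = 3.08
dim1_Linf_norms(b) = [1.39, 1.16, 1.5, 1.98, 1.6]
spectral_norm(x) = 0.06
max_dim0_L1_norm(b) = 5.81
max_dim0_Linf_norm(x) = 0.02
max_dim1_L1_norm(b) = 3.35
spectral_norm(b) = 3.07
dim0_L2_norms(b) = [2.13, 2.9, 1.59]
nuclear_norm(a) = 6.42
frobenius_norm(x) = 0.06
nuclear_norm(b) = 6.44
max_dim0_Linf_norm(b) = 1.98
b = x + a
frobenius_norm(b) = 3.93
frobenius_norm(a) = 3.93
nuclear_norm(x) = 0.06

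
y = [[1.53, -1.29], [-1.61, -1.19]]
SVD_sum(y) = [[1.57, -0.05], [-1.57, 0.05]] + [[-0.04,  -1.24], [-0.04,  -1.24]]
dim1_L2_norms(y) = [2.0, 2.0]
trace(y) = 0.34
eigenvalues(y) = [2.15, -1.81]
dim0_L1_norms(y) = [3.14, 2.48]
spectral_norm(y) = 2.22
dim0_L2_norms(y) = [2.22, 1.76]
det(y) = -3.90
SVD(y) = [[-0.71,0.71], [0.71,0.71]] @ diag([2.221441284169383, 1.7545365829722335]) @ [[-1.0, 0.03], [-0.03, -1.0]]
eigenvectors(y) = [[0.9, 0.36],[-0.43, 0.93]]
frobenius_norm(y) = 2.83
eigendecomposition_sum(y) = [[1.81, -0.7], [-0.87, 0.34]] + [[-0.28, -0.59],  [-0.74, -1.53]]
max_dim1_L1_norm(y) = 2.82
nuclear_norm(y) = 3.98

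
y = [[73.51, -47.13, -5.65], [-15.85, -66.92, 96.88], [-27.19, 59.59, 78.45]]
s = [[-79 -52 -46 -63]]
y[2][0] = -27.19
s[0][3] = -63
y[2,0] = -27.19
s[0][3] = -63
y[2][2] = 78.45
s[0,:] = [-79, -52, -46, -63]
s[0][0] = -79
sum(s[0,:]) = -240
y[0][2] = -5.65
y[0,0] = 73.51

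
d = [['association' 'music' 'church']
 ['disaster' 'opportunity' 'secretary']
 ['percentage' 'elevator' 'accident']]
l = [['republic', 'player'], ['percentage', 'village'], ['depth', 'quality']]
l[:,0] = ['republic', 'percentage', 'depth']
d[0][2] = 'church'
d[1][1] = 'opportunity'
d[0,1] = 'music'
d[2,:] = ['percentage', 'elevator', 'accident']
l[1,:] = ['percentage', 'village']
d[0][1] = 'music'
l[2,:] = ['depth', 'quality']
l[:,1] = ['player', 'village', 'quality']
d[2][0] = 'percentage'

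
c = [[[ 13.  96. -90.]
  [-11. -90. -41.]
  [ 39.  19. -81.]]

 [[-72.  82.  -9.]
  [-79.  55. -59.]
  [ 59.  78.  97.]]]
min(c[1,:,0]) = -79.0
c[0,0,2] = -90.0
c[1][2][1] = 78.0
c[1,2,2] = 97.0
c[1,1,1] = 55.0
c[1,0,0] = -72.0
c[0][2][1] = 19.0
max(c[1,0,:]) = 82.0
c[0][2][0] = 39.0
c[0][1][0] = -11.0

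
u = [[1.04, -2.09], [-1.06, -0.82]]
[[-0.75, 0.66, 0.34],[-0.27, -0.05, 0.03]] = u@[[-0.02, 0.21, 0.07],[0.35, -0.21, -0.13]]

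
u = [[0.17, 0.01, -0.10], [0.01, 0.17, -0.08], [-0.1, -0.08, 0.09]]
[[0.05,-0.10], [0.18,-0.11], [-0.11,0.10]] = u @[[0.3,0.04], [1.09,-0.13], [0.07,1.06]]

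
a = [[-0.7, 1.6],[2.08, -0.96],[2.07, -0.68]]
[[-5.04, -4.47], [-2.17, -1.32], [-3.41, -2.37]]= a @ [[-3.13, -2.41],[-4.52, -3.85]]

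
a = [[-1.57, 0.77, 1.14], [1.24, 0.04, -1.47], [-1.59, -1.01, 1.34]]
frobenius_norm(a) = 3.66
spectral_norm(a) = 3.42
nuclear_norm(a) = 5.01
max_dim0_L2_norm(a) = 2.56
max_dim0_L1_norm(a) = 4.4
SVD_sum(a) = [[-1.39,  -0.13,  1.25], [1.41,  0.13,  -1.27], [-1.59,  -0.15,  1.43]] + [[-0.09,0.91,-0.01], [0.01,-0.07,0.00], [0.08,-0.86,0.0]] + [[-0.09, -0.01, -0.1], [-0.18, -0.02, -0.20], [-0.08, -0.01, -0.09]]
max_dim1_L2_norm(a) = 2.31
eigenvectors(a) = [[-0.14,  0.86,  0.76], [0.58,  -0.37,  0.03], [-0.80,  0.36,  0.65]]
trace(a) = -0.19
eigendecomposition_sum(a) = [[-0.17,-0.19,0.20], [0.69,0.79,-0.84], [-0.96,-1.10,1.17]] + [[-1.31, 1.68, 1.43],[0.56, -0.72, -0.61],[-0.55, 0.71, 0.60]] + [[-0.1, -0.72, -0.5], [-0.00, -0.03, -0.02], [-0.08, -0.62, -0.43]]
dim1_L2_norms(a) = [2.09, 1.92, 2.31]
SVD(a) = [[-0.55, -0.73, 0.42], [0.56, 0.06, 0.83], [-0.63, 0.69, 0.37]] @ diag([3.4232743601642226, 1.2547719068246561, 0.3286945647342593]) @ [[0.74, 0.07, -0.67], [0.10, -1.0, 0.01], [-0.66, -0.07, -0.75]]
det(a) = 1.41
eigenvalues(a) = [1.79, -1.42, -0.56]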